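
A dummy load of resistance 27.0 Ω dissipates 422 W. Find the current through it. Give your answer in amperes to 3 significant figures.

3.95 A

Inverting the appropriate power form: I = √(P / R).
I = √(422 / 27.0) = 3.953 A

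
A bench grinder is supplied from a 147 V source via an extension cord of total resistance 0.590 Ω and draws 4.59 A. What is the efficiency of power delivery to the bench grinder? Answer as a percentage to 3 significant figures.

The extension cord carries the full 4.59 A.
P_line = I² R_line = (4.590)² × 0.590 = 12.43 W
P_source = V I = 147 × 4.590 = 674.7 W; P_load = 662.3 W
η = P_load / P_source = 662.3 / 674.7 = 0.9816

98.2 %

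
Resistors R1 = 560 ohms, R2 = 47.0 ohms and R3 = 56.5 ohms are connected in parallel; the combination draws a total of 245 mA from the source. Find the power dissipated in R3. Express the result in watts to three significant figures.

Only the total current is stated, so first find the parallel equivalent to get the voltage across the combination.
1/R_eq = 1/560 + 1/47.0 + 1/56.5 ⇒ R_eq = 24.53 Ω
V = I_total × R_eq = 0.2450 × 24.53 = 6.011 V
P_R3 = V² / R3 = (6.011)² / 56.5 = 0.6394 W

0.639 W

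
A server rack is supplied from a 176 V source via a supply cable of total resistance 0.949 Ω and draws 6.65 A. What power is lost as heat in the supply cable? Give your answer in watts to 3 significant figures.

The supply cable is a series resistance carrying the load current; its dissipation is I²R_line.
The supply cable carries the full 6.65 A.
P_line = I² R_line = (6.650)² × 0.949 = 41.97 W

42.0 W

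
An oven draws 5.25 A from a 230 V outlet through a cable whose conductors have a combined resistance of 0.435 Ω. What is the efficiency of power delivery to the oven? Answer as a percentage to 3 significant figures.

99.0 %

The cable carries the full 5.25 A.
P_line = I² R_line = (5.250)² × 0.435 = 11.99 W
P_source = V I = 230 × 5.250 = 1208 W; P_load = 1196 W
η = P_load / P_source = 1196 / 1208 = 0.9901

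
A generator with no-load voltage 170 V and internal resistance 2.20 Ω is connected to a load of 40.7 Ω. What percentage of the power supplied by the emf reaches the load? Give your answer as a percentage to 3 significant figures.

The source delivers εI, of which I²R reaches the load and I²r is lost; since I is common, η = R/(R+r).
η = R / (R + r) = 40.7 / (40.7 + 2.20) = 0.9487

94.9 %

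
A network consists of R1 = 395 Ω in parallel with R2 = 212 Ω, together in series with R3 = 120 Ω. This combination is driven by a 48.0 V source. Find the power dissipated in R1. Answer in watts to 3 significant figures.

Combine R1 and R2 into their parallel equivalent first, reducing the network to two series resistors.
R_p = (395×212)/(395+212) = 138.0 Ω
R_total = R_p + 120 = 138.0 + 120 = 258.0 Ω
I = V / R_total = 48.0 / 258.0 = 0.1861 A
Voltage across the parallel pair: V_p = I × R_p = 0.1861 × 138.0 = 25.67 V
R1 sits across V_p; its power is V_p²/R.
P_R1 = (25.67)² / 395 = 1.668 W

1.67 W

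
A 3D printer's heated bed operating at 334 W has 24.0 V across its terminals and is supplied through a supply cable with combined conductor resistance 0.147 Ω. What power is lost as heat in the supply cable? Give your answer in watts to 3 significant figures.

28.5 W

The supply cable is a series resistance carrying the load current; its dissipation is I²R_line.
I = P / V = 334 / 24.0 = 13.92 A through the supply cable.
P_line = I² R_line = (13.92)² × 0.147 = 28.47 W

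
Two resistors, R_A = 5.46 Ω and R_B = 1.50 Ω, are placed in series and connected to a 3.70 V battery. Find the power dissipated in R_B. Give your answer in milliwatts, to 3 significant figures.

424 mW

In a series string the same current flows through every resistor — find that current, then P = I²R for the one we want.
R_total = 5.46 + 1.50 = 6.960 Ω
I = V / R_total = 3.70 / 6.960 = 0.5316 A
P_R_B = I² × R_B = (0.5316)² × 1.50 = 0.4239 W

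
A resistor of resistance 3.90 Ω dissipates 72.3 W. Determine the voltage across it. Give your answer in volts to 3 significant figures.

The two known quantities fix the third via V = √(P R).
V = √(72.3 × 3.90) = 16.79 V

16.8 V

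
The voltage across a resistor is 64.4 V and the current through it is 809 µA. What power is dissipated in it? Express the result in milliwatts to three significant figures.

Since both terminal voltage and current are stated, P = V I gives the power in one step.
P = 64.4 V × 0.0008090 A = 0.05210 W

52.1 mW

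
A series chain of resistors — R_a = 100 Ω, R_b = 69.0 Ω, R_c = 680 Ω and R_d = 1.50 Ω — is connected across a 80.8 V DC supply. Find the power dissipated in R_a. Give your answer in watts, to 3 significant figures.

0.903 W

Since the resistors are in series they all carry the loop current I = V/R_total; the power in any one is I²R.
R_total = 100 + 69.0 + 680 + 1.50 = 850.5 Ω
I = V / R_total = 80.8 / 850.5 = 0.09500 A
P_R_a = I² × R_a = (0.09500)² × 100 = 0.9026 W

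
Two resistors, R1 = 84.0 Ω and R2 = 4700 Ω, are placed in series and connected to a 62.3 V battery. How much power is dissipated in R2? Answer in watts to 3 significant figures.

The current is common to all series resistors; compute it, then apply P = I²R for the target.
R_total = 84.0 + 4700 = 4784 Ω
I = V / R_total = 62.3 / 4784 = 0.01302 A
P_R2 = I² × R2 = (0.01302)² × 4700 = 0.7971 W

0.797 W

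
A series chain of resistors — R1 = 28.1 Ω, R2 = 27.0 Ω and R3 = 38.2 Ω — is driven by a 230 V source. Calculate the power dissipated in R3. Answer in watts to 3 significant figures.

Every series element carries the same I. Get I from the total resistance, then P = I² × R3.
R_total = 28.1 + 27.0 + 38.2 = 93.30 Ω
I = V / R_total = 230 / 93.30 = 2.465 A
P_R3 = I² × R3 = (2.465)² × 38.2 = 232.1 W

232 W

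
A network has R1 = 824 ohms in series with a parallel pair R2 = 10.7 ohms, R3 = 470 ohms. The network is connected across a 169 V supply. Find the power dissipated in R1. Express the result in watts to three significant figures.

33.8 W

First combine the parallel branches into one equivalent R_p, then R1 + R_p is a series pair.
R_p = (10.7×470)/(10.7+470) = 10.46 Ω
R_total = 824 + 10.46 = 834.5 Ω
I = V / R_total = 169 / 834.5 = 0.2025 A
R1 is in the main series path, so its power is I²R1.
P_R1 = (0.2025)² × 824 = 33.80 W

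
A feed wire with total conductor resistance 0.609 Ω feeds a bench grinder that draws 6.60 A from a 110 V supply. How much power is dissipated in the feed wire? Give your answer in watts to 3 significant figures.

26.5 W

Only the current and the line resistance are needed for the I²R loss.
The feed wire carries the full 6.60 A.
P_line = I² R_line = (6.600)² × 0.609 = 26.53 W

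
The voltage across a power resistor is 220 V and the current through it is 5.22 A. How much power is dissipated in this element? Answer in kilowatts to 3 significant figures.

1.15 kW

Since both terminal voltage and current are stated, P = V I gives the power in one step.
P = 220 V × 5.220 A = 1148 W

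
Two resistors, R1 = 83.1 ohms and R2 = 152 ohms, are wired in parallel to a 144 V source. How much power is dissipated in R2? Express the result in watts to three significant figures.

136 W

Every branch has 144 V across it, so for R2 the power is simply V²/R.
P_R2 = V² / R2 = (144)² / 152 Ω = 136.4 W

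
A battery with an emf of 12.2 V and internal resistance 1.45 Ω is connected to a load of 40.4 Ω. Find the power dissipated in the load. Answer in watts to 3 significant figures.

3.43 W

Find the circuit current first, then P = I²R for the load (series elements share I).
I = ε / (r + R) = 12.2 / (1.45 + 40.4) = 0.2915 A
P_load = I² R = (0.2915)² × 40.4 = 3.433 W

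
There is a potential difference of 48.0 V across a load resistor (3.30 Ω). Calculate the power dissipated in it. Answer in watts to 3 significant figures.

With V across and R both known, P = V²/R gives the dissipation directly.
P = (48.0 V)² / 3.30 Ω = 698.2 W

698 W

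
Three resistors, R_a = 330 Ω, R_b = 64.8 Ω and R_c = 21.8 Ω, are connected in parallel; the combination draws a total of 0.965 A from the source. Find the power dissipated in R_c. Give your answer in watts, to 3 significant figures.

We need the common branch voltage; get it from I_total × R_eq, then P = V²/R for the branch.
1/R_eq = 1/330 + 1/64.8 + 1/21.8 ⇒ R_eq = 15.54 Ω
V = I_total × R_eq = 0.9650 × 15.54 = 15.00 V
P_R_c = V² / R_c = (15.00)² / 21.8 = 10.32 W

10.3 W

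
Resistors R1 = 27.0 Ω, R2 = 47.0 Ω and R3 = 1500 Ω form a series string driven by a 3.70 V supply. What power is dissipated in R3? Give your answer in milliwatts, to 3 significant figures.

Every series element carries the same I. Get I from the total resistance, then P = I² × R3.
R_total = 27.0 + 47.0 + 1500 = 1574 Ω
I = V / R_total = 3.70 / 1574 = 0.002351 A
P_R3 = I² × R3 = (0.002351)² × 1500 = 0.008289 W

8.29 mW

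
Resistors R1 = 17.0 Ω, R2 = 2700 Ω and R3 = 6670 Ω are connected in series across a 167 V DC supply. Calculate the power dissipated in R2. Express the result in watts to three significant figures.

0.855 W

Series elements share the same current, so find I first, then use P = I²R.
R_total = 17.0 + 2700 + 6670 = 9387 Ω
I = V / R_total = 167 / 9387 = 0.01779 A
P_R2 = I² × R2 = (0.01779)² × 2700 = 0.8546 W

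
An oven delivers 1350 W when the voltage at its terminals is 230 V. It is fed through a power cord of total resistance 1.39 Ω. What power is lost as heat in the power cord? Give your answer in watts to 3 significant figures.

The power cord and load are in series, so the same current flows in both; the loss is I²R_line.
I = P / V = 1350 / 230 = 5.870 A through the power cord.
P_line = I² R_line = (5.870)² × 1.39 = 47.89 W

47.9 W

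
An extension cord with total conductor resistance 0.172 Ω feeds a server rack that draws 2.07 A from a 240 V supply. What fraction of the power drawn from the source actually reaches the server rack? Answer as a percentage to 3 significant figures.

The extension cord carries the full 2.07 A.
P_line = I² R_line = (2.070)² × 0.172 = 0.7370 W
P_source = V I = 240 × 2.070 = 496.8 W; P_load = 496.1 W
η = P_load / P_source = 496.1 / 496.8 = 0.9985

99.9 %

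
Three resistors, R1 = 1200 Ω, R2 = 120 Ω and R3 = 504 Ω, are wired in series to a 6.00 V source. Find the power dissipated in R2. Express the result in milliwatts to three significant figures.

1.30 mW

Since the resistors are in series they all carry the loop current I = V/R_total; the power in any one is I²R.
R_total = 1200 + 120 + 504 = 1824 Ω
I = V / R_total = 6.00 / 1824 = 0.003289 A
P_R2 = I² × R2 = (0.003289)² × 120 = 0.001298 W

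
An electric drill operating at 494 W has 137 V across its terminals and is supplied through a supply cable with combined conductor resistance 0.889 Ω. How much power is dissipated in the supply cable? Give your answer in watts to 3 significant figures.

11.6 W

Line loss is just I²R for the cable — we know both I and R_line directly.
I = P / V = 494 / 137 = 3.606 A through the supply cable.
P_line = I² R_line = (3.606)² × 0.889 = 11.56 W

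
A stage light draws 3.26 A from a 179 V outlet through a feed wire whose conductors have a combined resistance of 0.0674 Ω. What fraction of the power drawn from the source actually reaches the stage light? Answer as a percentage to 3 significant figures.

99.9 %

The feed wire carries the full 3.26 A.
P_line = I² R_line = (3.260)² × 0.0674 = 0.7163 W
P_source = V I = 179 × 3.260 = 583.5 W; P_load = 582.8 W
η = P_load / P_source = 582.8 / 583.5 = 0.9988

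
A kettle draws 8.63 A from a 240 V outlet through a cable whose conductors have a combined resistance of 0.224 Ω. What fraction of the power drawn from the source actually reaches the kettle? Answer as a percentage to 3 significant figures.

99.2 %

The cable carries the full 8.63 A.
P_line = I² R_line = (8.630)² × 0.224 = 16.68 W
P_source = V I = 240 × 8.630 = 2071 W; P_load = 2055 W
η = P_load / P_source = 2055 / 2071 = 0.9919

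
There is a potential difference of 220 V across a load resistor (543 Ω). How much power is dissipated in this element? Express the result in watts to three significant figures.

89.1 W

With V across and R both known, P = V²/R gives the dissipation directly.
P = (220 V)² / 543 Ω = 89.13 W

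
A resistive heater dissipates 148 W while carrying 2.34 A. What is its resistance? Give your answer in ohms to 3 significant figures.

The two known quantities fix the third via R = P / I².
R = 148 / (2.340)² = 27.03 Ω

27.0 Ω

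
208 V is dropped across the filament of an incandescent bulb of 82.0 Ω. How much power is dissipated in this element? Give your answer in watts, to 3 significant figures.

With V across and R both known, P = V²/R gives the dissipation directly.
P = (208 V)² / 82.0 Ω = 527.6 W

528 W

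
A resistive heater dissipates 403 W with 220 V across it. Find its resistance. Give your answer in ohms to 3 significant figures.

120 Ω

The two known quantities fix the third via R = V² / P.
R = (220)² / 403 = 120.1 Ω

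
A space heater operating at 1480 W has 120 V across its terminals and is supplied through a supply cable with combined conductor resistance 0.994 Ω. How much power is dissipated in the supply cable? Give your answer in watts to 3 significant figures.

151 W

Line loss is just I²R for the cable — we know both I and R_line directly.
I = P / V = 1480 / 120 = 12.33 A through the supply cable.
P_line = I² R_line = (12.33)² × 0.994 = 151.2 W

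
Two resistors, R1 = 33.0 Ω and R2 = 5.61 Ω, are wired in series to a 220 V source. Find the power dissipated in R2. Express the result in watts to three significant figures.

The current is common to all series resistors; compute it, then apply P = I²R for the target.
R_total = 33.0 + 5.61 = 38.61 Ω
I = V / R_total = 220 / 38.61 = 5.698 A
P_R2 = I² × R2 = (5.698)² × 5.61 = 182.1 W

182 W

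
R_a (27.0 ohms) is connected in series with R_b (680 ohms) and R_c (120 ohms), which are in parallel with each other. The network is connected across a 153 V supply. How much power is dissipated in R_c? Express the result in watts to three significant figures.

Reduce the parallel pair to R_p first; the network is then a simple series string.
R_p = (680×120)/(680+120) = 102.0 Ω
R_total = 27.0 + 102.0 = 129.0 Ω
I = V / R_total = 153 / 129.0 = 1.186 A
Voltage across the parallel pair: V_p = I × R_p = 1.186 × 102.0 = 121.0 V
R_c is across V_p, so use P = V²/R for that branch.
P_R_c = (121.0)² / 120 = 122.0 W

122 W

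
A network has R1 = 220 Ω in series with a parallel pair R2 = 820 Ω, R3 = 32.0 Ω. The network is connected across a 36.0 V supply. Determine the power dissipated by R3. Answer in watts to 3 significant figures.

0.611 W

Collapse R2‖R3 to a single equivalent, reducing the network to two series elements.
R_p = (820×32.0)/(820+32.0) = 30.80 Ω
R_total = 220 + 30.80 = 250.8 Ω
I = V / R_total = 36.0 / 250.8 = 0.1435 A
Voltage across the parallel pair: V_p = I × R_p = 0.1435 × 30.80 = 4.421 V
With V_p across R3, its power is V_p²/R3.
P_R3 = (4.421)² / 32.0 = 0.6107 W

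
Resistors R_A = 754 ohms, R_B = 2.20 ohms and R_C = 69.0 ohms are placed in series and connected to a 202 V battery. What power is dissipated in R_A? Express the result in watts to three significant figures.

45.2 W

In a series string the same current flows through every resistor — find that current, then P = I²R for the one we want.
R_total = 754 + 2.20 + 69.0 = 825.2 Ω
I = V / R_total = 202 / 825.2 = 0.2448 A
P_R_A = I² × R_A = (0.2448)² × 754 = 45.18 W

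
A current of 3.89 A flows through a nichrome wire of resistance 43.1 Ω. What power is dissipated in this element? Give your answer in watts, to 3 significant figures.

652 W

Knowing I and R, the power is just I²R — no need to find V first.
P = (3.890 A)² × 43.1 Ω = 652.2 W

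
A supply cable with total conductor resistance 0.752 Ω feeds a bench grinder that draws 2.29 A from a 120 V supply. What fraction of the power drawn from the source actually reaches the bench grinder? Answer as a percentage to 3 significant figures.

98.6 %

The supply cable carries the full 2.29 A.
P_line = I² R_line = (2.290)² × 0.752 = 3.944 W
P_source = V I = 120 × 2.290 = 274.8 W; P_load = 270.9 W
η = P_load / P_source = 270.9 / 274.8 = 0.9856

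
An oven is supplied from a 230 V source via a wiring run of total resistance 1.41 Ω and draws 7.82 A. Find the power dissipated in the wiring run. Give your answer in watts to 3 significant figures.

86.2 W

Line loss is just I²R for the cable — we know both I and R_line directly.
The wiring run carries the full 7.82 A.
P_line = I² R_line = (7.820)² × 1.41 = 86.22 W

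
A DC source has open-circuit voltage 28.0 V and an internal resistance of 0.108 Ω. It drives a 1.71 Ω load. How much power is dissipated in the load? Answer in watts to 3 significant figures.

406 W

The internal resistance and the load are in series, so the same I flows through both; get I from ε/(r+R), then I²R for the load.
I = ε / (r + R) = 28.0 / (0.108 + 1.71) = 15.40 A
P_load = I² R = (15.40)² × 1.71 = 405.6 W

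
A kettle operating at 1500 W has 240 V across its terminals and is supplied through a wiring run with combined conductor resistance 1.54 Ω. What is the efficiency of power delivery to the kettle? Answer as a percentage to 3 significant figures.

I = P / V = 1500 / 240 = 6.250 A through the wiring run.
P_line = I² R_line = (6.250)² × 1.54 = 60.16 W
P_source = P_load + P_line = 1500 + 60.16 = 1560 W
η = P_load / P_source = 1500 / 1560 = 0.9614

96.1 %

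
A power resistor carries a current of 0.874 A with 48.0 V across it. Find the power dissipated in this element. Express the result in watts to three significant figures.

V and I are known directly — P = V I, no intermediate step needed.
P = 48.0 V × 0.8740 A = 41.95 W

42.0 W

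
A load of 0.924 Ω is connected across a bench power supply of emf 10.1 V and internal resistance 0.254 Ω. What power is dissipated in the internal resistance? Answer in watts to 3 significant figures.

The source's internal resistance is just another series element carrying I; its dissipation is I²r.
I = ε / (r + R) = 10.1 / (0.254 + 0.924) = 8.574 A
P_int = I² r = (8.574)² × 0.254 = 18.67 W

18.7 W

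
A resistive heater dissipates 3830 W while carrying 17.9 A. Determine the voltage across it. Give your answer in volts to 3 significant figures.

From P = V I = I²R = V²/R, with the two given quantities we get V = P / I.
V = 3830 / 17.90 = 214.0 V

214 V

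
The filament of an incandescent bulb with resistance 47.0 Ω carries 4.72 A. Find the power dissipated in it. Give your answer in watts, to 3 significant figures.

1050 W

The current through and the resistance of the element are both given; use P = I²R.
P = (4.720 A)² × 47.0 Ω = 1047 W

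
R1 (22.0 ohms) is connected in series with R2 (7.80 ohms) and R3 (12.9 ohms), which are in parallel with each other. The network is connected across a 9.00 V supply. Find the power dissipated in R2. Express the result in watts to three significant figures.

0.340 W

Collapse R2‖R3 to a single equivalent, reducing the network to two series elements.
R_p = (7.80×12.9)/(7.80+12.9) = 4.861 Ω
R_total = 22.0 + 4.861 = 26.86 Ω
I = V / R_total = 9.00 / 26.86 = 0.3351 A
Voltage across the parallel pair: V_p = I × R_p = 0.3351 × 4.861 = 1.629 V
R2 is across V_p, so use P = V²/R for that branch.
P_R2 = (1.629)² / 7.80 = 0.3401 W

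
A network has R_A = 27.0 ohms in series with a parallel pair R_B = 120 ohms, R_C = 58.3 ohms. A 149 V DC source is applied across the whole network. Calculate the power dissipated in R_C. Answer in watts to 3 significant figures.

Collapse R_B‖R_C to a single equivalent, reducing the network to two series elements.
R_p = (120×58.3)/(120+58.3) = 39.24 Ω
R_total = 27.0 + 39.24 = 66.24 Ω
I = V / R_total = 149 / 66.24 = 2.249 A
Voltage across the parallel pair: V_p = I × R_p = 2.249 × 39.24 = 88.26 V
R_C is across V_p, so use P = V²/R for that branch.
P_R_C = (88.26)² / 58.3 = 133.6 W

134 W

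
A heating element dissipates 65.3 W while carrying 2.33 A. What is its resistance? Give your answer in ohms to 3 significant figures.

12.0 Ω

From P = V I = I²R = V²/R, with the two given quantities we get R = P / I².
R = 65.3 / (2.330)² = 12.03 Ω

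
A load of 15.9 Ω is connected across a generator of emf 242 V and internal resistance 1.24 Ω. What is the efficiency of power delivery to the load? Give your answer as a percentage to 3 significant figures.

92.8 %

The source delivers εI, of which I²R reaches the load and I²r is lost; since I is common, η = R/(R+r).
η = R / (R + r) = 15.9 / (15.9 + 1.24) = 0.9277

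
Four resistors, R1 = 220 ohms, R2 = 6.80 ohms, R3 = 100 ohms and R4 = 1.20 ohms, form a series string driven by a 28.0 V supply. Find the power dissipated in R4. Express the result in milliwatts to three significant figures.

Series elements share the same current, so find I first, then use P = I²R.
R_total = 220 + 6.80 + 100 + 1.20 = 328.0 Ω
I = V / R_total = 28.0 / 328.0 = 0.08537 A
P_R4 = I² × R4 = (0.08537)² × 1.20 = 0.008745 W

8.74 mW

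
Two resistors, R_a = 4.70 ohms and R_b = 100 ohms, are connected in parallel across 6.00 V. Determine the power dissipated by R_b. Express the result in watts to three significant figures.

0.360 W

Parallel branches share the same voltage; P = V²/R gives the branch power in one step.
P_R_b = V² / R_b = (6.00)² / 100 Ω = 0.3600 W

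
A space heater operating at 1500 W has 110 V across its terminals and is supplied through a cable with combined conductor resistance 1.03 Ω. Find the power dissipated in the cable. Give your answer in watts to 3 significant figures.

192 W

Only the current and the line resistance are needed for the I²R loss.
I = P / V = 1500 / 110 = 13.64 A through the cable.
P_line = I² R_line = (13.64)² × 1.03 = 191.5 W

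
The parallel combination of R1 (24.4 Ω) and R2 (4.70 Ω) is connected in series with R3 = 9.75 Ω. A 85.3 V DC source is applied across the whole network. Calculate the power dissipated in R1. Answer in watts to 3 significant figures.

24.7 W

Reduce the parallel combination to a single R_p; the circuit then becomes R_p in series with the remaining resistor.
R_p = (24.4×4.70)/(24.4+4.70) = 3.941 Ω
R_total = R_p + 9.75 = 3.941 + 9.75 = 13.69 Ω
I = V / R_total = 85.3 / 13.69 = 6.230 A
Voltage across the parallel pair: V_p = I × R_p = 6.230 × 3.941 = 24.55 V
R1 sits across V_p; its power is V_p²/R.
P_R1 = (24.55)² / 24.4 = 24.71 W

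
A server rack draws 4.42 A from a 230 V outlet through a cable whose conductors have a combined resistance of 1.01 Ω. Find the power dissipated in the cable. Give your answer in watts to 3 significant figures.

19.7 W

Only the current and the line resistance are needed for the I²R loss.
The cable carries the full 4.42 A.
P_line = I² R_line = (4.420)² × 1.01 = 19.73 W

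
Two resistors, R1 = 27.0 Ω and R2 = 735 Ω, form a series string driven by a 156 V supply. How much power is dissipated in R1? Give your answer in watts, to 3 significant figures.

1.13 W

In a series string the same current flows through every resistor — find that current, then P = I²R for the one we want.
R_total = 27.0 + 735 = 762.0 Ω
I = V / R_total = 156 / 762.0 = 0.2047 A
P_R1 = I² × R1 = (0.2047)² × 27.0 = 1.132 W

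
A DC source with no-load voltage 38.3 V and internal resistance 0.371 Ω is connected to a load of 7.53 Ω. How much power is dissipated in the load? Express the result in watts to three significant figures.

177 W

The internal resistance and the load are in series, so the same I flows through both; get I from ε/(r+R), then I²R for the load.
I = ε / (r + R) = 38.3 / (0.371 + 7.53) = 4.847 A
P_load = I² R = (4.847)² × 7.53 = 176.9 W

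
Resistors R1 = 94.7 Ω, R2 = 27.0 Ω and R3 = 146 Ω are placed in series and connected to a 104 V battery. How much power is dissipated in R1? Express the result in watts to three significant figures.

14.3 W

In a series string the same current flows through every resistor — find that current, then P = I²R for the one we want.
R_total = 94.7 + 27.0 + 146 = 267.7 Ω
I = V / R_total = 104 / 267.7 = 0.3885 A
P_R1 = I² × R1 = (0.3885)² × 94.7 = 14.29 W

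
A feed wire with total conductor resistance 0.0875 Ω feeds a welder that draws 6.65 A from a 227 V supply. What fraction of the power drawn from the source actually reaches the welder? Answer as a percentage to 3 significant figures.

The feed wire carries the full 6.65 A.
P_line = I² R_line = (6.650)² × 0.0875 = 3.869 W
P_source = V I = 227 × 6.650 = 1510 W; P_load = 1506 W
η = P_load / P_source = 1506 / 1510 = 0.9974

99.7 %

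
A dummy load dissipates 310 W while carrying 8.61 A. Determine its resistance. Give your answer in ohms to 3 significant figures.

Inverting the appropriate power form: R = P / I².
R = 310 / (8.610)² = 4.182 Ω

4.18 Ω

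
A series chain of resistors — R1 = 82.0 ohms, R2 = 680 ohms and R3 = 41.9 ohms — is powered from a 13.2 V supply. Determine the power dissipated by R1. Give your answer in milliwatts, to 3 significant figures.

The current is common to all series resistors; compute it, then apply P = I²R for the target.
R_total = 82.0 + 680 + 41.9 = 803.9 Ω
I = V / R_total = 13.2 / 803.9 = 0.01642 A
P_R1 = I² × R1 = (0.01642)² × 82.0 = 0.02211 W

22.1 mW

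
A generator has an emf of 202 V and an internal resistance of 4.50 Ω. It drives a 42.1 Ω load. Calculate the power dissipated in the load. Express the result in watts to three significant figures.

The internal resistance and the load are in series, so the same I flows through both; get I from ε/(r+R), then I²R for the load.
I = ε / (r + R) = 202 / (4.50 + 42.1) = 4.335 A
P_load = I² R = (4.335)² × 42.1 = 791.1 W

791 W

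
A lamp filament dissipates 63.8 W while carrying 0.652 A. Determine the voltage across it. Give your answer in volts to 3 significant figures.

97.9 V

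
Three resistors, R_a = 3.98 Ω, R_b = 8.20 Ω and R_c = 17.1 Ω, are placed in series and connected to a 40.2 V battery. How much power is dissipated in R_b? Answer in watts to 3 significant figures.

In a series string the same current flows through every resistor — find that current, then P = I²R for the one we want.
R_total = 3.98 + 8.20 + 17.1 = 29.28 Ω
I = V / R_total = 40.2 / 29.28 = 1.373 A
P_R_b = I² × R_b = (1.373)² × 8.20 = 15.46 W

15.5 W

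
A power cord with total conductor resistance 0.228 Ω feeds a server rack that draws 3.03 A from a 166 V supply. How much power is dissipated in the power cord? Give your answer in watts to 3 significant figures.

The power cord and load are in series, so the same current flows in both; the loss is I²R_line.
The power cord carries the full 3.03 A.
P_line = I² R_line = (3.030)² × 0.228 = 2.093 W

2.09 W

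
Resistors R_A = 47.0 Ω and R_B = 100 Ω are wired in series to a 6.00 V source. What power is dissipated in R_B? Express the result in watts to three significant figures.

0.167 W

Every series element carries the same I. Get I from the total resistance, then P = I² × R_B.
R_total = 47.0 + 100 = 147.0 Ω
I = V / R_total = 6.00 / 147.0 = 0.04082 A
P_R_B = I² × R_B = (0.04082)² × 100 = 0.1666 W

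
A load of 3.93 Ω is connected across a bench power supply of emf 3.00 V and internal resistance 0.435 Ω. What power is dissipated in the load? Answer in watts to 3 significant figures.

Find the circuit current first, then P = I²R for the load (series elements share I).
I = ε / (r + R) = 3.00 / (0.435 + 3.93) = 0.6873 A
P_load = I² R = (0.6873)² × 3.93 = 1.856 W

1.86 W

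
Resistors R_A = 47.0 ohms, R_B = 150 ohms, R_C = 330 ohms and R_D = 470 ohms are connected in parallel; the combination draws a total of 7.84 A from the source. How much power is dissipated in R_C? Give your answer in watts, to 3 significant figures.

Only the total current is stated, so first find the parallel equivalent to get the voltage across the combination.
1/R_eq = 1/47.0 + 1/150 + 1/330 + 1/470 ⇒ R_eq = 30.21 Ω
V = I_total × R_eq = 7.840 × 30.21 = 236.8 V
P_R_C = V² / R_C = (236.8)² / 330 = 170.0 W

170 W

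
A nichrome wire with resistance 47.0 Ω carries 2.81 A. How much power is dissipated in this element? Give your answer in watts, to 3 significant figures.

371 W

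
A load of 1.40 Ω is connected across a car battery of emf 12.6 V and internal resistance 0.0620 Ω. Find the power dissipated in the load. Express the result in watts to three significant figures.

104 W

With r and R in series, I = ε/(r+R); the load dissipates I²R.
I = ε / (r + R) = 12.6 / (0.0620 + 1.40) = 8.618 A
P_load = I² R = (8.618)² × 1.40 = 104.0 W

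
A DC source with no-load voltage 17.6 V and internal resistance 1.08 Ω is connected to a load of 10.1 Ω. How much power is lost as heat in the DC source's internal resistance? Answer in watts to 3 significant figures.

The source's internal resistance is just another series element carrying I; its dissipation is I²r.
I = ε / (r + R) = 17.6 / (1.08 + 10.1) = 1.574 A
P_int = I² r = (1.574)² × 1.08 = 2.676 W

2.68 W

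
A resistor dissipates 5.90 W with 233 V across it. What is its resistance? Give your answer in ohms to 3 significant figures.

9200 Ω

Inverting the appropriate power form: R = V² / P.
R = (233)² / 5.90 = 9202 Ω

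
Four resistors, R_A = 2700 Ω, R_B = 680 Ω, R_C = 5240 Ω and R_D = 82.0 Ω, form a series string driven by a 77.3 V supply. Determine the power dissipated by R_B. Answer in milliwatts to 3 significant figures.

Every series element carries the same I. Get I from the total resistance, then P = I² × R_B.
R_total = 2700 + 680 + 5240 + 82.0 = 8702 Ω
I = V / R_total = 77.3 / 8702 = 0.008883 A
P_R_B = I² × R_B = (0.008883)² × 680 = 0.05366 W

53.7 mW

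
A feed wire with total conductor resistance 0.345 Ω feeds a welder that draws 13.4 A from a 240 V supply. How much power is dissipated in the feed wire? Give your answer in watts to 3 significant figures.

The feed wire is a series resistance carrying the load current; its dissipation is I²R_line.
The feed wire carries the full 13.4 A.
P_line = I² R_line = (13.40)² × 0.345 = 61.95 W

61.9 W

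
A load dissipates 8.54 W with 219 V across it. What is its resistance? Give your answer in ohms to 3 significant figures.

5620 Ω

From P = V I = I²R = V²/R, with the two given quantities we get R = V² / P.
R = (219)² / 8.54 = 5616 Ω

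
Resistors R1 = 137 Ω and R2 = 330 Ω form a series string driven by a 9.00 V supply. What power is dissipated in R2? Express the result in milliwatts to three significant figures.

Series elements share the same current, so find I first, then use P = I²R.
R_total = 137 + 330 = 467.0 Ω
I = V / R_total = 9.00 / 467.0 = 0.01927 A
P_R2 = I² × R2 = (0.01927)² × 330 = 0.1226 W

123 mW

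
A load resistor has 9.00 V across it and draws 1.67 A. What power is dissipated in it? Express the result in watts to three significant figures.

15.0 W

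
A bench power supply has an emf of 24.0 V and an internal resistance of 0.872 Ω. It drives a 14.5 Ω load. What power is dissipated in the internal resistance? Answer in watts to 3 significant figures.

The internal resistance carries the same current as the load; P_int = I²r.
I = ε / (r + R) = 24.0 / (0.872 + 14.5) = 1.561 A
P_int = I² r = (1.561)² × 0.872 = 2.126 W

2.13 W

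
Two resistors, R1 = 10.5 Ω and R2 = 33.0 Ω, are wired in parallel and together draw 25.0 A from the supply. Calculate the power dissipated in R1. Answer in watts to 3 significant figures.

3780 W

We need the common branch voltage; get it from I_total × R_eq, then P = V²/R for the branch.
1/R_eq = 1/10.5 + 1/33.0 ⇒ R_eq = 7.966 Ω
V = I_total × R_eq = 25.00 × 7.966 = 199.1 V
P_R1 = V² / R1 = (199.1)² / 10.5 = 3777 W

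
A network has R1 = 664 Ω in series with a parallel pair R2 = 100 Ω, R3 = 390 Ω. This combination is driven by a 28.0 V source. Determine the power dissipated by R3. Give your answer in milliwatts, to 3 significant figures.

23.0 mW

Reduce the parallel pair to R_p first; the network is then a simple series string.
R_p = (100×390)/(100+390) = 79.59 Ω
R_total = 664 + 79.59 = 743.6 Ω
I = V / R_total = 28.0 / 743.6 = 0.03766 A
Voltage across the parallel pair: V_p = I × R_p = 0.03766 × 79.59 = 2.997 V
R3 sees V_p directly, so P = V_p² / R3.
P_R3 = (2.997)² / 390 = 0.02303 W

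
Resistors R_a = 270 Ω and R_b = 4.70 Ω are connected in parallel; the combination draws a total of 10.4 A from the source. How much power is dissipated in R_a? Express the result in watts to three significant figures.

8.55 W

We need the common branch voltage; get it from I_total × R_eq, then P = V²/R for the branch.
1/R_eq = 1/270 + 1/4.70 ⇒ R_eq = 4.620 Ω
V = I_total × R_eq = 10.40 × 4.620 = 48.04 V
P_R_a = V² / R_a = (48.04)² / 270 = 8.549 W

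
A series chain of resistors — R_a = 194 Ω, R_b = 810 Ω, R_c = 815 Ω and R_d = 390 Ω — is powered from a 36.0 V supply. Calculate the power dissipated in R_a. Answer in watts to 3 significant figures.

0.0515 W

In a series string the same current flows through every resistor — find that current, then P = I²R for the one we want.
R_total = 194 + 810 + 815 + 390 = 2209 Ω
I = V / R_total = 36.0 / 2209 = 0.01630 A
P_R_a = I² × R_a = (0.01630)² × 194 = 0.05152 W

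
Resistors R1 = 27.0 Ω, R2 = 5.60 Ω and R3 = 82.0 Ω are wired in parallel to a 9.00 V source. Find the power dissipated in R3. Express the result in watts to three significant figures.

The supply voltage appears across each parallel branch — just use P = V²/R3.
P_R3 = V² / R3 = (9.00)² / 82.0 Ω = 0.9878 W

0.988 W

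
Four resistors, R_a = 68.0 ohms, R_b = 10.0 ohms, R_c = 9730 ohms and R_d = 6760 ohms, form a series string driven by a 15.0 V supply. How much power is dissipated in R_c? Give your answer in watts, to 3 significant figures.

0.00798 W

Series elements share the same current, so find I first, then use P = I²R.
R_total = 68.0 + 10.0 + 9730 + 6760 = 16570 Ω
I = V / R_total = 15.0 / 16570 = 0.0009054 A
P_R_c = I² × R_c = (0.0009054)² × 9730 = 0.007975 W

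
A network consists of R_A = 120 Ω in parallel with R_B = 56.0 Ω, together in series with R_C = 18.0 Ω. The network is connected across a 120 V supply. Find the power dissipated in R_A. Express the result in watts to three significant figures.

Combine R_A and R_B into their parallel equivalent first, reducing the network to two series resistors.
R_p = (120×56.0)/(120+56.0) = 38.18 Ω
R_total = R_p + 18.0 = 38.18 + 18.0 = 56.18 Ω
I = V / R_total = 120 / 56.18 = 2.136 A
Voltage across the parallel pair: V_p = I × R_p = 2.136 × 38.18 = 81.55 V
Use P = V²/R for R_A with V = V_p.
P_R_A = (81.55)² / 120 = 55.42 W

55.4 W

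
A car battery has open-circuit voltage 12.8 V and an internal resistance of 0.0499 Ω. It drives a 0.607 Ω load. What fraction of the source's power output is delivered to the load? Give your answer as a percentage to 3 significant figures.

η = P_load/(P_load+P_int) = I²R/(I²R+I²r) = R/(R+r) — the I² cancels for series elements.
η = R / (R + r) = 0.607 / (0.607 + 0.0499) = 0.9240

92.4 %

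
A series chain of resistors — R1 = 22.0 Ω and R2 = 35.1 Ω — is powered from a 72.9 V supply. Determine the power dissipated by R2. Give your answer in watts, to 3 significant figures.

In a series string the same current flows through every resistor — find that current, then P = I²R for the one we want.
R_total = 22.0 + 35.1 = 57.10 Ω
I = V / R_total = 72.9 / 57.10 = 1.277 A
P_R2 = I² × R2 = (1.277)² × 35.1 = 57.21 W

57.2 W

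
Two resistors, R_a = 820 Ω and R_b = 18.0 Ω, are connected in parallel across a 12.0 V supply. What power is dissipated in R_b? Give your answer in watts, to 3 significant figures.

Each parallel branch sees the full supply voltage, so P = V²/R applies directly to the target branch.
P_R_b = V² / R_b = (12.0)² / 18.0 Ω = 8.000 W

8.00 W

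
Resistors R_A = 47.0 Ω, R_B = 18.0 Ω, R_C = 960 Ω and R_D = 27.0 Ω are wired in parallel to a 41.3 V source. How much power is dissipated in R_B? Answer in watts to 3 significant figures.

Every branch has 41.3 V across it, so for R_B the power is simply V²/R.
P_R_B = V² / R_B = (41.3)² / 18.0 Ω = 94.76 W

94.8 W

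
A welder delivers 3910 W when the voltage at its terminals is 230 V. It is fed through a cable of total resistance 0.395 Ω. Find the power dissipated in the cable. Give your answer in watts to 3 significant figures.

114 W

The cable is a series resistance carrying the load current; its dissipation is I²R_line.
I = P / V = 3910 / 230 = 17.00 A through the cable.
P_line = I² R_line = (17.00)² × 0.395 = 114.2 W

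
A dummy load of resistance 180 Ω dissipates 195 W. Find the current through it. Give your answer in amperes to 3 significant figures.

1.04 A

From P = V I = I²R = V²/R, with the two given quantities we get I = √(P / R).
I = √(195 / 180) = 1.041 A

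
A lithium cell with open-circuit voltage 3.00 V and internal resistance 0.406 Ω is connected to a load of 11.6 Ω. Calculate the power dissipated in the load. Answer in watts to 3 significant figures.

With r and R in series, I = ε/(r+R); the load dissipates I²R.
I = ε / (r + R) = 3.00 / (0.406 + 11.6) = 0.2499 A
P_load = I² R = (0.2499)² × 11.6 = 0.7243 W

0.724 W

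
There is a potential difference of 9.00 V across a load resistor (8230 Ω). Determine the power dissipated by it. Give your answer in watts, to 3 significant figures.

With V across and R both known, P = V²/R gives the dissipation directly.
P = (9.00 V)² / 8230 Ω = 0.009842 W

0.00984 W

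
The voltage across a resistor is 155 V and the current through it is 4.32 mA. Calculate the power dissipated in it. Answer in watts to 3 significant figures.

0.670 W

With V and I both given, power follows immediately from P = V I.
P = 155 V × 0.004320 A = 0.6696 W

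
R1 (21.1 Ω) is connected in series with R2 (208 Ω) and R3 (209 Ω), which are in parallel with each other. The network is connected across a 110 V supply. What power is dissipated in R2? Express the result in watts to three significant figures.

40.2 W

Collapse R2‖R3 to a single equivalent, reducing the network to two series elements.
R_p = (208×209)/(208+209) = 104.2 Ω
R_total = 21.1 + 104.2 = 125.3 Ω
I = V / R_total = 110 / 125.3 = 0.8775 A
Voltage across the parallel pair: V_p = I × R_p = 0.8775 × 104.2 = 91.48 V
R2 is across V_p, so use P = V²/R for that branch.
P_R2 = (91.48)² / 208 = 40.24 W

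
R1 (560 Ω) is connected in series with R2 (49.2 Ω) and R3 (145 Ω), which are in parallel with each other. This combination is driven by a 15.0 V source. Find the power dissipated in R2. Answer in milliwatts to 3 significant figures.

Reduce the parallel pair to R_p first; the network is then a simple series string.
R_p = (49.2×145)/(49.2+145) = 36.74 Ω
R_total = 560 + 36.74 = 596.7 Ω
I = V / R_total = 15.0 / 596.7 = 0.02514 A
Voltage across the parallel pair: V_p = I × R_p = 0.02514 × 36.74 = 0.9234 V
R2 is across V_p, so use P = V²/R for that branch.
P_R2 = (0.9234)² / 49.2 = 0.01733 W

17.3 mW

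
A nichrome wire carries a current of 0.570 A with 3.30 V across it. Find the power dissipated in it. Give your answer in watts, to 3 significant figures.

1.88 W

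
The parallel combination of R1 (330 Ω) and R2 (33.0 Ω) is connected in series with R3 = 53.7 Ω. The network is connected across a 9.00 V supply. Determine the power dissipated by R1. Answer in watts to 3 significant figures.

0.0315 W

Reduce the parallel combination to a single R_p; the circuit then becomes R_p in series with the remaining resistor.
R_p = (330×33.0)/(330+33.0) = 30.00 Ω
R_total = R_p + 53.7 = 30.00 + 53.7 = 83.70 Ω
I = V / R_total = 9.00 / 83.70 = 0.1075 A
Voltage across the parallel pair: V_p = I × R_p = 0.1075 × 30.00 = 3.226 V
R1 has V_p across it, so P = V_p²/R1.
P_R1 = (3.226)² / 330 = 0.03153 W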